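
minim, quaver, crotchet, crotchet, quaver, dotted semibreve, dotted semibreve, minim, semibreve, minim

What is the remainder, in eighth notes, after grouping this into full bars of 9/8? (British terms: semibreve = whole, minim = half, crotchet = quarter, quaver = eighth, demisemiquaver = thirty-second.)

One bar of 9/8 = 9 eighth notes.
Each duration in eighth notes: minim = 4; quaver = 1; crotchet = 2; crotchet = 2; quaver = 1; dotted semibreve = 12; dotted semibreve = 12; minim = 4; semibreve = 8; minim = 4.
Altogether 4 + 1 + 2 + 2 + 1 + 12 + 12 + 4 + 8 + 4 = 50.
50 ÷ 9 = 5 complete bars with 5 eighth notes remaining.

5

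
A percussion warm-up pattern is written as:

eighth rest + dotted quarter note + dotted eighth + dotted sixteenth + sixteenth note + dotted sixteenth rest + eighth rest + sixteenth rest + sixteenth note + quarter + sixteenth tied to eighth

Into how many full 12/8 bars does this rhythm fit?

1

One bar of 12/8 = 48 thirty-second notes.
In thirty-second notes: eighth rest = 4; dotted quarter note = 12; dotted eighth = 6; dotted sixteenth = 3; sixteenth note = 2; dotted sixteenth rest = 3; eighth rest = 4; sixteenth rest = 2; sixteenth note = 2; quarter = 8; sixteenth tied to eighth (sixteenth + eighth) = 6.
Total: 4 + 12 + 6 + 3 + 2 + 3 + 4 + 2 + 2 + 8 + 6 = 52.
52 ÷ 48 = 1 complete bar with 4 left over.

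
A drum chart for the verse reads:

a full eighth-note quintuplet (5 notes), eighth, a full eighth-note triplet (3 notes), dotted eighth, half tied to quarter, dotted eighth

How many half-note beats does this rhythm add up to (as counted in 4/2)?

One half-note beat = 8 sixteenth notes.
Convert each value to sixteenth notes: a full eighth-note quintuplet (5 notes) (five quintuplet eighths span one half) = 8; eighth = 2; a full eighth-note triplet (3 notes) (three triplet eighths span one quarter) = 4; dotted eighth = 3; half tied to quarter (half + quarter) = 12; dotted eighth = 3.
Altogether 8 + 2 + 4 + 3 + 12 + 3 = 32.
32 ÷ 8 = 4 beats.

4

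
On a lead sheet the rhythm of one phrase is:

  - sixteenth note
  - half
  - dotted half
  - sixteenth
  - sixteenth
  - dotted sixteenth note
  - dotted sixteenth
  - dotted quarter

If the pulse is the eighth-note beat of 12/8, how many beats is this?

One eighth-note beat = 4 thirty-second notes.
Working in thirty-second notes: sixteenth note = 2; half = 16; dotted half = 24; sixteenth = 2; sixteenth = 2; dotted sixteenth note = 3; dotted sixteenth = 3; dotted quarter = 12.
Altogether 2 + 16 + 24 + 2 + 2 + 3 + 3 + 12 = 64.
64 ÷ 4 = 16 beats.

16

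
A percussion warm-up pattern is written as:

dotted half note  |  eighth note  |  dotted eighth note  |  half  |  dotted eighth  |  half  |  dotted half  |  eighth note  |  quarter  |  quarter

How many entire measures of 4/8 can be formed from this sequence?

One bar of 4/8 = 8 sixteenth notes.
Each duration in sixteenth notes: dotted half note = 12; eighth note = 2; dotted eighth note = 3; half = 8; dotted eighth = 3; half = 8; dotted half = 12; eighth note = 2; quarter = 4; quarter = 4.
Altogether 12 + 2 + 3 + 8 + 3 + 8 + 12 + 2 + 4 + 4 = 58.
58 ÷ 8 = 7 complete bars with 2 left over.

7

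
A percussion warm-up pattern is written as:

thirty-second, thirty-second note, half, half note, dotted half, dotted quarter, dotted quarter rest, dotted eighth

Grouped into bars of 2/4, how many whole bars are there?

5

One bar of 2/4 = 16 thirty-second notes.
Working in thirty-second notes: thirty-second = 1; thirty-second note = 1; half = 16; half note = 16; dotted half = 24; dotted quarter = 12; dotted quarter rest = 12; dotted eighth = 6.
Adding: 1 + 1 + 16 + 16 + 24 + 12 + 12 + 6 = 88.
88 ÷ 16 = 5 complete bars with 8 left over.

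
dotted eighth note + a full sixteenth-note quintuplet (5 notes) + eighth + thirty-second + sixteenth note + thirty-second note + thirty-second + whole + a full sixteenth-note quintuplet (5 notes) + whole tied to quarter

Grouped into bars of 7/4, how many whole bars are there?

1

One bar of 7/4 = 56 thirty-second notes.
Express everything in thirty-second notes: dotted eighth note = 6; a full sixteenth-note quintuplet (5 notes) (five quintuplet sixteenths span one quarter) = 8; eighth = 4; thirty-second = 1; sixteenth note = 2; thirty-second note = 1; thirty-second = 1; whole = 32; a full sixteenth-note quintuplet (5 notes) (five quintuplet sixteenths span one quarter) = 8; whole tied to quarter (whole + quarter) = 40.
Altogether 6 + 8 + 4 + 1 + 2 + 1 + 1 + 32 + 8 + 40 = 103.
103 ÷ 56 = 1 complete bar with 47 left over.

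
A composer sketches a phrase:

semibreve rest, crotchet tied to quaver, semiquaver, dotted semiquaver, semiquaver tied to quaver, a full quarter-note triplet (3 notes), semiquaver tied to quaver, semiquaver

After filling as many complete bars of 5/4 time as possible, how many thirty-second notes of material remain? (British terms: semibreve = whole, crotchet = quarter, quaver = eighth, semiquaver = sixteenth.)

39

One bar of 5/4 = 40 thirty-second notes.
Each duration in thirty-second notes: semibreve rest = 32; crotchet tied to quaver (crotchet + quaver) = 12; semiquaver = 2; dotted semiquaver = 3; semiquaver tied to quaver (semiquaver + quaver) = 6; a full quarter-note triplet (3 notes) (three triplet quarters span one half) = 16; semiquaver tied to quaver (semiquaver + quaver) = 6; semiquaver = 2.
Total: 32 + 12 + 2 + 3 + 6 + 16 + 6 + 2 = 79.
79 ÷ 40 = 1 complete bar with 39 thirty-second notes remaining.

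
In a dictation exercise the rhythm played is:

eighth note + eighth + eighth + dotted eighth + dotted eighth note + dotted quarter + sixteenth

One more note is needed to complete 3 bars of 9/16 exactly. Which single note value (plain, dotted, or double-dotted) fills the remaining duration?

3 bars of 9/16 = 27 sixteenth notes.
Each duration in sixteenth notes: eighth note = 2; eighth = 2; eighth = 2; dotted eighth = 3; dotted eighth note = 3; dotted quarter = 6; sixteenth = 1.
Altogether 2 + 2 + 2 + 3 + 3 + 6 + 1 = 19.
Remaining: 27 − 19 = 8 sixteenth notes, which is a half note.

half note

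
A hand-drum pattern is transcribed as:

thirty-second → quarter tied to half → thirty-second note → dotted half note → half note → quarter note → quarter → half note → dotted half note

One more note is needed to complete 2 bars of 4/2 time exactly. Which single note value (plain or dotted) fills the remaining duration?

2 bars of 4/2 = 128 thirty-second notes.
Each duration in thirty-second notes: thirty-second = 1; quarter tied to half (quarter + half) = 24; thirty-second note = 1; dotted half note = 24; half note = 16; quarter note = 8; quarter = 8; half note = 16; dotted half note = 24.
Sum: 1 + 24 + 1 + 24 + 16 + 8 + 8 + 16 + 24 = 122.
Remaining: 128 − 122 = 6 thirty-second notes, which is a dotted eighth note.

dotted eighth note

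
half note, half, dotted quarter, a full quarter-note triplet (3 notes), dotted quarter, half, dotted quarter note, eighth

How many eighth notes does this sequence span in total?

Convert each value to eighth notes: half note = 4; half = 4; dotted quarter = 3; a full quarter-note triplet (3 notes) (three triplet quarters span one half) = 4; dotted quarter = 3; half = 4; dotted quarter note = 3; eighth = 1.
Altogether 4 + 4 + 3 + 4 + 3 + 4 + 3 + 1 = 26 eighth notes.

26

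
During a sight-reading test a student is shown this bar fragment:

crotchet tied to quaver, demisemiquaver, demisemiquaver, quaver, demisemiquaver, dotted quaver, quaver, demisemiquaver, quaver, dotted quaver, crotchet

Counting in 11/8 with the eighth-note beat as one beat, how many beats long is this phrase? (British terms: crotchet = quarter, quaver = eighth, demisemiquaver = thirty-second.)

One eighth-note beat = 4 thirty-second notes.
Working in thirty-second notes: crotchet tied to quaver (crotchet + quaver) = 12; demisemiquaver = 1; demisemiquaver = 1; quaver = 4; demisemiquaver = 1; dotted quaver = 6; quaver = 4; demisemiquaver = 1; quaver = 4; dotted quaver = 6; crotchet = 8.
Sum: 12 + 1 + 1 + 4 + 1 + 6 + 4 + 1 + 4 + 6 + 8 = 48.
48 ÷ 4 = 12 beats.

12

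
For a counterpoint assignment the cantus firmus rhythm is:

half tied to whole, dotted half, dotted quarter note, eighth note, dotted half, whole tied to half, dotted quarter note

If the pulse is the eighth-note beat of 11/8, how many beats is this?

43

One eighth-note beat = 2 sixteenth notes.
Each duration in sixteenth notes: half tied to whole (half + whole) = 24; dotted half = 12; dotted quarter note = 6; eighth note = 2; dotted half = 12; whole tied to half (whole + half) = 24; dotted quarter note = 6.
Altogether 24 + 12 + 6 + 2 + 12 + 24 + 6 = 86.
86 ÷ 2 = 43 beats.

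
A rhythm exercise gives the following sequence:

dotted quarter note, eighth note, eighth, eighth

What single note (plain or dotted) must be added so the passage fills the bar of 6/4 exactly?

dotted half note

The bar of 6/4 = 12 eighth notes.
Each duration in eighth notes: dotted quarter note = 3; eighth note = 1; eighth = 1; eighth = 1.
Total: 3 + 1 + 1 + 1 = 6.
Remaining: 12 − 6 = 6 eighth notes, which is a dotted half note.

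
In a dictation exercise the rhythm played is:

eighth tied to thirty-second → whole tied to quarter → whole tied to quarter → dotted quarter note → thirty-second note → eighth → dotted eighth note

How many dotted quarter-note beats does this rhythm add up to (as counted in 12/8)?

9

One dotted quarter-note beat = 12 thirty-second notes.
In thirty-second notes: eighth tied to thirty-second (eighth + thirty-second) = 5; whole tied to quarter (whole + quarter) = 40; whole tied to quarter (whole + quarter) = 40; dotted quarter note = 12; thirty-second note = 1; eighth = 4; dotted eighth note = 6.
Total: 5 + 40 + 40 + 12 + 1 + 4 + 6 = 108.
108 ÷ 12 = 9 beats.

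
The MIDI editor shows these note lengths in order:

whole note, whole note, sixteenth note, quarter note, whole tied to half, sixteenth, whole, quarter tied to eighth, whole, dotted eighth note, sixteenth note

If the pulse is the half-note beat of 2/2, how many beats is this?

13

One half-note beat = 8 sixteenth notes.
Express everything in sixteenth notes: whole note = 16; whole note = 16; sixteenth note = 1; quarter note = 4; whole tied to half (whole + half) = 24; sixteenth = 1; whole = 16; quarter tied to eighth (quarter + eighth) = 6; whole = 16; dotted eighth note = 3; sixteenth note = 1.
Total: 16 + 16 + 1 + 4 + 24 + 1 + 16 + 6 + 16 + 3 + 1 = 104.
104 ÷ 8 = 13 beats.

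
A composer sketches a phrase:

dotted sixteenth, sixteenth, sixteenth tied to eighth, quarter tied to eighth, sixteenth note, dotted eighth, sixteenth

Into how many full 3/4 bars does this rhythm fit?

1

One bar of 3/4 = 24 thirty-second notes.
In thirty-second notes: dotted sixteenth = 3; sixteenth = 2; sixteenth tied to eighth (sixteenth + eighth) = 6; quarter tied to eighth (quarter + eighth) = 12; sixteenth note = 2; dotted eighth = 6; sixteenth = 2.
Adding: 3 + 2 + 6 + 12 + 2 + 6 + 2 = 33.
33 ÷ 24 = 1 complete bar with 9 left over.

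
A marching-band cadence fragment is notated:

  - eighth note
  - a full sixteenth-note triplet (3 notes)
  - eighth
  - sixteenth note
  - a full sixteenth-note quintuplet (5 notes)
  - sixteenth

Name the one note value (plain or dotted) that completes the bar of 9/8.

The bar of 9/8 = 18 sixteenth notes.
Express everything in sixteenth notes: eighth note = 2; a full sixteenth-note triplet (3 notes) (three triplet sixteenths span one eighth) = 2; eighth = 2; sixteenth note = 1; a full sixteenth-note quintuplet (5 notes) (five quintuplet sixteenths span one quarter) = 4; sixteenth = 1.
Sum: 2 + 2 + 2 + 1 + 4 + 1 = 12.
Remaining: 18 − 12 = 6 sixteenth notes, which is a dotted quarter note.

dotted quarter note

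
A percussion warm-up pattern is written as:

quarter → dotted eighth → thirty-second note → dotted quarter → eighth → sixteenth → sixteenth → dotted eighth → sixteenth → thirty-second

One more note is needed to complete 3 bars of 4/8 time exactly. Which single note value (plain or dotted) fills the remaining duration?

3 bars of 4/8 = 48 thirty-second notes.
Express everything in thirty-second notes: quarter = 8; dotted eighth = 6; thirty-second note = 1; dotted quarter = 12; eighth = 4; sixteenth = 2; sixteenth = 2; dotted eighth = 6; sixteenth = 2; thirty-second = 1.
Total: 8 + 6 + 1 + 12 + 4 + 2 + 2 + 6 + 2 + 1 = 44.
Remaining: 48 − 44 = 4 thirty-second notes, which is a eighth note.

eighth note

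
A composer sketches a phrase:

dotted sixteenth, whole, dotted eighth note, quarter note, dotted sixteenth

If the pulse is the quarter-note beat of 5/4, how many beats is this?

6.5

One quarter-note beat = 8 thirty-second notes.
In thirty-second notes: dotted sixteenth = 3; whole = 32; dotted eighth note = 6; quarter note = 8; dotted sixteenth = 3.
Adding: 3 + 32 + 6 + 8 + 3 = 52.
52 ÷ 8 = 6.5 beats.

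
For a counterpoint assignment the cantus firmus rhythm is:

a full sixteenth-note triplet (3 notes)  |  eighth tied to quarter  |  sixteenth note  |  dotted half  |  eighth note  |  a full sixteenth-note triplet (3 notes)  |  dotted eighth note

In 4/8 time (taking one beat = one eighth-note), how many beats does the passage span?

One eighth-note beat = 2 sixteenth notes.
Working in sixteenth notes: a full sixteenth-note triplet (3 notes) (three triplet sixteenths span one eighth) = 2; eighth tied to quarter (eighth + quarter) = 6; sixteenth note = 1; dotted half = 12; eighth note = 2; a full sixteenth-note triplet (3 notes) (three triplet sixteenths span one eighth) = 2; dotted eighth note = 3.
Sum: 2 + 6 + 1 + 12 + 2 + 2 + 3 = 28.
28 ÷ 2 = 14 beats.

14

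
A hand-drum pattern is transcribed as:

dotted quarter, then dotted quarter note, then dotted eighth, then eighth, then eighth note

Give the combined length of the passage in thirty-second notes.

38

Each duration in thirty-second notes: dotted quarter = 12; dotted quarter note = 12; dotted eighth = 6; eighth = 4; eighth note = 4.
Sum: 12 + 12 + 6 + 4 + 4 = 38 thirty-second notes.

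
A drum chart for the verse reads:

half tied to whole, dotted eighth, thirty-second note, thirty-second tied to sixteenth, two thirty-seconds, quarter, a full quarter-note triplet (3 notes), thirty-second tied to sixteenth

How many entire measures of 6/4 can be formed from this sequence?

1

One bar of 6/4 = 48 thirty-second notes.
In thirty-second notes: half tied to whole (half + whole) = 48; dotted eighth = 6; thirty-second note = 1; thirty-second tied to sixteenth (thirty-second + sixteenth) = 3; thirty-second = 1; thirty-second = 1; quarter = 8; a full quarter-note triplet (3 notes) (three triplet quarters span one half) = 16; thirty-second tied to sixteenth (thirty-second + sixteenth) = 3.
Sum: 48 + 6 + 1 + 3 + 1 + 1 + 8 + 16 + 3 = 87.
87 ÷ 48 = 1 complete bar with 39 left over.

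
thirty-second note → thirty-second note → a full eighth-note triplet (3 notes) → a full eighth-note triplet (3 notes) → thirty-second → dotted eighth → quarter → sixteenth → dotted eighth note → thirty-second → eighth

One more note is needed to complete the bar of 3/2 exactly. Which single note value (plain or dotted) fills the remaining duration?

sixteenth note

The bar of 3/2 = 48 thirty-second notes.
Convert each value to thirty-second notes: thirty-second note = 1; thirty-second note = 1; a full eighth-note triplet (3 notes) (three triplet eighths span one quarter) = 8; a full eighth-note triplet (3 notes) (three triplet eighths span one quarter) = 8; thirty-second = 1; dotted eighth = 6; quarter = 8; sixteenth = 2; dotted eighth note = 6; thirty-second = 1; eighth = 4.
Adding: 1 + 1 + 8 + 8 + 1 + 6 + 8 + 2 + 6 + 1 + 4 = 46.
Remaining: 48 − 46 = 2 thirty-second notes, which is a sixteenth note.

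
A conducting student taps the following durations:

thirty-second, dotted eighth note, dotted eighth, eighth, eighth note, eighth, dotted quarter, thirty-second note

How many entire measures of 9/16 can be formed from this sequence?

One bar of 9/16 = 18 thirty-second notes.
Each duration in thirty-second notes: thirty-second = 1; dotted eighth note = 6; dotted eighth = 6; eighth = 4; eighth note = 4; eighth = 4; dotted quarter = 12; thirty-second note = 1.
Adding: 1 + 6 + 6 + 4 + 4 + 4 + 12 + 1 = 38.
38 ÷ 18 = 2 complete bars with 2 left over.

2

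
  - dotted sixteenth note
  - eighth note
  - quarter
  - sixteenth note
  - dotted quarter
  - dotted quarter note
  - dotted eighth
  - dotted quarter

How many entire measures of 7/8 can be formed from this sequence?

One bar of 7/8 = 28 thirty-second notes.
Working in thirty-second notes: dotted sixteenth note = 3; eighth note = 4; quarter = 8; sixteenth note = 2; dotted quarter = 12; dotted quarter note = 12; dotted eighth = 6; dotted quarter = 12.
Sum: 3 + 4 + 8 + 2 + 12 + 12 + 6 + 12 = 59.
59 ÷ 28 = 2 complete bars with 3 left over.

2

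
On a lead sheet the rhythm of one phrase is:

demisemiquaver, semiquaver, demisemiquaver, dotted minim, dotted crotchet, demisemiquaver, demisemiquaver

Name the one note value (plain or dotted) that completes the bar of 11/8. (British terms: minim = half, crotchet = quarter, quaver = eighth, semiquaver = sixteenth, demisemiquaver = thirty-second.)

The bar of 11/8 = 44 thirty-second notes.
Each duration in thirty-second notes: demisemiquaver = 1; semiquaver = 2; demisemiquaver = 1; dotted minim = 24; dotted crotchet = 12; demisemiquaver = 1; demisemiquaver = 1.
Total: 1 + 2 + 1 + 24 + 12 + 1 + 1 = 42.
Remaining: 44 − 42 = 2 thirty-second notes, which is a sixteenth note.

sixteenth note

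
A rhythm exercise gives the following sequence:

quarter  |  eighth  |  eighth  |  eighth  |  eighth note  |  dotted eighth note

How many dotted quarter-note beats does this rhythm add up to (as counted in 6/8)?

2.5

One dotted quarter-note beat = 6 sixteenth notes.
Express everything in sixteenth notes: quarter = 4; eighth = 2; eighth = 2; eighth = 2; eighth note = 2; dotted eighth note = 3.
Sum: 4 + 2 + 2 + 2 + 2 + 3 = 15.
15 ÷ 6 = 2.5 beats.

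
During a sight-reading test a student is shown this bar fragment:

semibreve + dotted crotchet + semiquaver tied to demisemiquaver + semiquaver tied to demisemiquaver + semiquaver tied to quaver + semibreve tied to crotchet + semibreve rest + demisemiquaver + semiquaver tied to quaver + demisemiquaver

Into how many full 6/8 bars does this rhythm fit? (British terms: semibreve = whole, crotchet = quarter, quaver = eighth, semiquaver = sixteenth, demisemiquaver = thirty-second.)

One bar of 6/8 = 24 thirty-second notes.
Convert each value to thirty-second notes: semibreve = 32; dotted crotchet = 12; semiquaver tied to demisemiquaver (semiquaver + demisemiquaver) = 3; semiquaver tied to demisemiquaver (semiquaver + demisemiquaver) = 3; semiquaver tied to quaver (semiquaver + quaver) = 6; semibreve tied to crotchet (semibreve + crotchet) = 40; semibreve rest = 32; demisemiquaver = 1; semiquaver tied to quaver (semiquaver + quaver) = 6; demisemiquaver = 1.
Altogether 32 + 12 + 3 + 3 + 6 + 40 + 32 + 1 + 6 + 1 = 136.
136 ÷ 24 = 5 complete bars with 16 left over.

5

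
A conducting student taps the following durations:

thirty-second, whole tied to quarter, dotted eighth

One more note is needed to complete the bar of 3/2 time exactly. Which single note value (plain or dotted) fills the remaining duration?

thirty-second note

The bar of 3/2 = 48 thirty-second notes.
Express everything in thirty-second notes: thirty-second = 1; whole tied to quarter (whole + quarter) = 40; dotted eighth = 6.
Sum: 1 + 40 + 6 = 47.
Remaining: 48 − 47 = 1 thirty-second note, which is a thirty-second note.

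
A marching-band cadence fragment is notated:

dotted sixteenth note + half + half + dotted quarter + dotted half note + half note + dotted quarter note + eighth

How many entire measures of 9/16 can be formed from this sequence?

One bar of 9/16 = 18 thirty-second notes.
Each duration in thirty-second notes: dotted sixteenth note = 3; half = 16; half = 16; dotted quarter = 12; dotted half note = 24; half note = 16; dotted quarter note = 12; eighth = 4.
Adding: 3 + 16 + 16 + 12 + 24 + 16 + 12 + 4 = 103.
103 ÷ 18 = 5 complete bars with 13 left over.

5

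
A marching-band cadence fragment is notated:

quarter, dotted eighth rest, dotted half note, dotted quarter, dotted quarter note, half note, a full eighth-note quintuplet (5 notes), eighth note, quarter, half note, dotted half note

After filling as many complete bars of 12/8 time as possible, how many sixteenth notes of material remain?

1

One bar of 12/8 = 24 sixteenth notes.
Working in sixteenth notes: quarter = 4; dotted eighth rest = 3; dotted half note = 12; dotted quarter = 6; dotted quarter note = 6; half note = 8; a full eighth-note quintuplet (5 notes) (five quintuplet eighths span one half) = 8; eighth note = 2; quarter = 4; half note = 8; dotted half note = 12.
Altogether 4 + 3 + 12 + 6 + 6 + 8 + 8 + 2 + 4 + 8 + 12 = 73.
73 ÷ 24 = 3 complete bars with 1 sixteenth note remaining.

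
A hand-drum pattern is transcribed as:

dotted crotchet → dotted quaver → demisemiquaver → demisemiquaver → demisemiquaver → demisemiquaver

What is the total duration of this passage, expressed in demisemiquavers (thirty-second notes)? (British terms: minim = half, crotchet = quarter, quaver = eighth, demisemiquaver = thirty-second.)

Working in thirty-second notes: dotted crotchet = 12; dotted quaver = 6; demisemiquaver = 1; demisemiquaver = 1; demisemiquaver = 1; demisemiquaver = 1.
Sum: 12 + 6 + 1 + 1 + 1 + 1 = 22 thirty-second notes.

22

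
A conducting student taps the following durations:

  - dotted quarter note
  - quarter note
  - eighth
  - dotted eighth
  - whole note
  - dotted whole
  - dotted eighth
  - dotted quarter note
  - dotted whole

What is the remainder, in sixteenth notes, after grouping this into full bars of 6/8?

One bar of 6/8 = 12 sixteenth notes.
Each duration in sixteenth notes: dotted quarter note = 6; quarter note = 4; eighth = 2; dotted eighth = 3; whole note = 16; dotted whole = 24; dotted eighth = 3; dotted quarter note = 6; dotted whole = 24.
Total: 6 + 4 + 2 + 3 + 16 + 24 + 3 + 6 + 24 = 88.
88 ÷ 12 = 7 complete bars with 4 sixteenth notes remaining.

4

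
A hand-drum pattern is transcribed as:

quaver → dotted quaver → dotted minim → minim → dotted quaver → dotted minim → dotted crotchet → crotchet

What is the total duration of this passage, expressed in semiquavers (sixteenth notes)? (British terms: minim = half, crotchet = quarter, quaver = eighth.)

Each duration in sixteenth notes: quaver = 2; dotted quaver = 3; dotted minim = 12; minim = 8; dotted quaver = 3; dotted minim = 12; dotted crotchet = 6; crotchet = 4.
Altogether 2 + 3 + 12 + 8 + 3 + 12 + 6 + 4 = 50 sixteenth notes.

50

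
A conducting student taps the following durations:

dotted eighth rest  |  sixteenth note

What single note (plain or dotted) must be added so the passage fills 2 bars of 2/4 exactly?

dotted half note

2 bars of 2/4 = 16 sixteenth notes.
Convert each value to sixteenth notes: dotted eighth rest = 3; sixteenth note = 1.
Altogether 3 + 1 = 4.
Remaining: 16 − 4 = 12 sixteenth notes, which is a dotted half note.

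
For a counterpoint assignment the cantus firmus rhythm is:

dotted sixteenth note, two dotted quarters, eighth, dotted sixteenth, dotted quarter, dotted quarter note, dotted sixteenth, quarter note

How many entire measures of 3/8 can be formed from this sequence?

5

One bar of 3/8 = 12 thirty-second notes.
Working in thirty-second notes: dotted sixteenth note = 3; dotted quarter = 12; dotted quarter = 12; eighth = 4; dotted sixteenth = 3; dotted quarter = 12; dotted quarter note = 12; dotted sixteenth = 3; quarter note = 8.
Altogether 3 + 12 + 12 + 4 + 3 + 12 + 12 + 3 + 8 = 69.
69 ÷ 12 = 5 complete bars with 9 left over.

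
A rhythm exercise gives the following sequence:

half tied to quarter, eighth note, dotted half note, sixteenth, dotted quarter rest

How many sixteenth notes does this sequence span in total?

In sixteenth notes: half tied to quarter (half + quarter) = 12; eighth note = 2; dotted half note = 12; sixteenth = 1; dotted quarter rest = 6.
Sum: 12 + 2 + 12 + 1 + 6 = 33 sixteenth notes.

33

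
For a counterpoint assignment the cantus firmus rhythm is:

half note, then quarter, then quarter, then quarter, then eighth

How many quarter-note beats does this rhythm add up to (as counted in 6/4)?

One quarter-note beat = 2 eighth notes.
Each duration in eighth notes: half note = 4; quarter = 2; quarter = 2; quarter = 2; eighth = 1.
Adding: 4 + 2 + 2 + 2 + 1 = 11.
11 ÷ 2 = 5.5 beats.

5.5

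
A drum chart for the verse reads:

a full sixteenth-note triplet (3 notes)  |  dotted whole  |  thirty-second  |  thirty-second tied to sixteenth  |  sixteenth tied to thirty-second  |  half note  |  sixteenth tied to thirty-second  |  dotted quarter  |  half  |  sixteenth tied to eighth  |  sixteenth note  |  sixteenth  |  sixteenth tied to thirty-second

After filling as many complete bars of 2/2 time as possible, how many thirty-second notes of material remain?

23

One bar of 2/2 = 32 thirty-second notes.
In thirty-second notes: a full sixteenth-note triplet (3 notes) (three triplet sixteenths span one eighth) = 4; dotted whole = 48; thirty-second = 1; thirty-second tied to sixteenth (thirty-second + sixteenth) = 3; sixteenth tied to thirty-second (sixteenth + thirty-second) = 3; half note = 16; sixteenth tied to thirty-second (sixteenth + thirty-second) = 3; dotted quarter = 12; half = 16; sixteenth tied to eighth (sixteenth + eighth) = 6; sixteenth note = 2; sixteenth = 2; sixteenth tied to thirty-second (sixteenth + thirty-second) = 3.
Altogether 4 + 48 + 1 + 3 + 3 + 16 + 3 + 12 + 16 + 6 + 2 + 2 + 3 = 119.
119 ÷ 32 = 3 complete bars with 23 thirty-second notes remaining.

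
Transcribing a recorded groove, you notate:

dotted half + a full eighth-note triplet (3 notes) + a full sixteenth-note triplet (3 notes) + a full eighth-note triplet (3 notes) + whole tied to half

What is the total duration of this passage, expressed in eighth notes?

Each duration in eighth notes: dotted half = 6; a full eighth-note triplet (3 notes) (three triplet eighths span one quarter) = 2; a full sixteenth-note triplet (3 notes) (three triplet sixteenths span one eighth) = 1; a full eighth-note triplet (3 notes) (three triplet eighths span one quarter) = 2; whole tied to half (whole + half) = 12.
Adding: 6 + 2 + 1 + 2 + 12 = 23 eighth notes.

23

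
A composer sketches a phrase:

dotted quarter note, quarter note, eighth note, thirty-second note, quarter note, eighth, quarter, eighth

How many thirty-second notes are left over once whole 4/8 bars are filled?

One bar of 4/8 = 16 thirty-second notes.
Convert each value to thirty-second notes: dotted quarter note = 12; quarter note = 8; eighth note = 4; thirty-second note = 1; quarter note = 8; eighth = 4; quarter = 8; eighth = 4.
Adding: 12 + 8 + 4 + 1 + 8 + 4 + 8 + 4 = 49.
49 ÷ 16 = 3 complete bars with 1 thirty-second note remaining.

1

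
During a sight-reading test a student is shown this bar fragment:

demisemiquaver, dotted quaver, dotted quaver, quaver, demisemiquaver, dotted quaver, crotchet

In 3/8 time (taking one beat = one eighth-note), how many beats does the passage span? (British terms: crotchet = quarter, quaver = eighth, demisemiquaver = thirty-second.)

One eighth-note beat = 4 thirty-second notes.
In thirty-second notes: demisemiquaver = 1; dotted quaver = 6; dotted quaver = 6; quaver = 4; demisemiquaver = 1; dotted quaver = 6; crotchet = 8.
Adding: 1 + 6 + 6 + 4 + 1 + 6 + 8 = 32.
32 ÷ 4 = 8 beats.

8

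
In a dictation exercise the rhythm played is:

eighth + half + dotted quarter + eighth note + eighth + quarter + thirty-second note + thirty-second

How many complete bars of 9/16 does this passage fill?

One bar of 9/16 = 18 thirty-second notes.
Working in thirty-second notes: eighth = 4; half = 16; dotted quarter = 12; eighth note = 4; eighth = 4; quarter = 8; thirty-second note = 1; thirty-second = 1.
Altogether 4 + 16 + 12 + 4 + 4 + 8 + 1 + 1 = 50.
50 ÷ 18 = 2 complete bars with 14 left over.

2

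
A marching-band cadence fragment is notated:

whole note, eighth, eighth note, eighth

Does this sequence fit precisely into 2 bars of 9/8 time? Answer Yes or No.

One bar of 9/8 = 9 eighth notes, so 2 bars = 18.
Express everything in eighth notes: whole note = 8; eighth = 1; eighth note = 1; eighth = 1.
Total: 8 + 1 + 1 + 1 = 11.
11 falls short of 18, so the answer is No.

No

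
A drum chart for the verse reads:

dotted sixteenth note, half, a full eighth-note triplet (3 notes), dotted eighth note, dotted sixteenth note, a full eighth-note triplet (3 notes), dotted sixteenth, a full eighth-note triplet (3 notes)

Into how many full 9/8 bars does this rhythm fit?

One bar of 9/8 = 36 thirty-second notes.
Working in thirty-second notes: dotted sixteenth note = 3; half = 16; a full eighth-note triplet (3 notes) (three triplet eighths span one quarter) = 8; dotted eighth note = 6; dotted sixteenth note = 3; a full eighth-note triplet (3 notes) (three triplet eighths span one quarter) = 8; dotted sixteenth = 3; a full eighth-note triplet (3 notes) (three triplet eighths span one quarter) = 8.
Adding: 3 + 16 + 8 + 6 + 3 + 8 + 3 + 8 = 55.
55 ÷ 36 = 1 complete bar with 19 left over.

1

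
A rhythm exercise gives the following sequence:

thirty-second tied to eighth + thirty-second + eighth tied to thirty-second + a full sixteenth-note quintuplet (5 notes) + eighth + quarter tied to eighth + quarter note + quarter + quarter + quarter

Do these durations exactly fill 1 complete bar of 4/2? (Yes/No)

One bar of 4/2 = 64 thirty-second notes.
Express everything in thirty-second notes: thirty-second tied to eighth (thirty-second + eighth) = 5; thirty-second = 1; eighth tied to thirty-second (eighth + thirty-second) = 5; a full sixteenth-note quintuplet (5 notes) (five quintuplet sixteenths span one quarter) = 8; eighth = 4; quarter tied to eighth (quarter + eighth) = 12; quarter note = 8; quarter = 8; quarter = 8; quarter = 8.
Adding: 5 + 1 + 5 + 8 + 4 + 12 + 8 + 8 + 8 + 8 = 67.
67 exceeds 64, so the answer is No.

No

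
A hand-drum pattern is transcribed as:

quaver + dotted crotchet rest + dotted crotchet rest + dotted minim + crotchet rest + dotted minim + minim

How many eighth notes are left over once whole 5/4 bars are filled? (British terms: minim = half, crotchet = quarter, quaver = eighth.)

5

One bar of 5/4 = 10 eighth notes.
Working in eighth notes: quaver = 1; dotted crotchet rest = 3; dotted crotchet rest = 3; dotted minim = 6; crotchet rest = 2; dotted minim = 6; minim = 4.
Total: 1 + 3 + 3 + 6 + 2 + 6 + 4 = 25.
25 ÷ 10 = 2 complete bars with 5 eighth notes remaining.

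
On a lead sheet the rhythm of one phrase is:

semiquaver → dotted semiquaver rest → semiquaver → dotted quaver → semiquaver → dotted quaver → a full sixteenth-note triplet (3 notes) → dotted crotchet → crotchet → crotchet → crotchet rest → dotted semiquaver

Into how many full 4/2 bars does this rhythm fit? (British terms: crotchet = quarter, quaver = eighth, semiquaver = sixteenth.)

One bar of 4/2 = 64 thirty-second notes.
Convert each value to thirty-second notes: semiquaver = 2; dotted semiquaver rest = 3; semiquaver = 2; dotted quaver = 6; semiquaver = 2; dotted quaver = 6; a full sixteenth-note triplet (3 notes) (three triplet sixteenths span one eighth) = 4; dotted crotchet = 12; crotchet = 8; crotchet = 8; crotchet rest = 8; dotted semiquaver = 3.
Sum: 2 + 3 + 2 + 6 + 2 + 6 + 4 + 12 + 8 + 8 + 8 + 3 = 64.
64 ÷ 64 = 1 complete bar with 0 left over.

1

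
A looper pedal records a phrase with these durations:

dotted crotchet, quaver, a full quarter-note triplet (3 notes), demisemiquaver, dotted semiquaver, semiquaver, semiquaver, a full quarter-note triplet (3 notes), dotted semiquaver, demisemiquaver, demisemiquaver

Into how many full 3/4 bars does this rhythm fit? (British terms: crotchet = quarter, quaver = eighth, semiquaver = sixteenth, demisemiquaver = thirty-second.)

2

One bar of 3/4 = 24 thirty-second notes.
Working in thirty-second notes: dotted crotchet = 12; quaver = 4; a full quarter-note triplet (3 notes) (three triplet quarters span one half) = 16; demisemiquaver = 1; dotted semiquaver = 3; semiquaver = 2; semiquaver = 2; a full quarter-note triplet (3 notes) (three triplet quarters span one half) = 16; dotted semiquaver = 3; demisemiquaver = 1; demisemiquaver = 1.
Total: 12 + 4 + 16 + 1 + 3 + 2 + 2 + 16 + 3 + 1 + 1 = 61.
61 ÷ 24 = 2 complete bars with 13 left over.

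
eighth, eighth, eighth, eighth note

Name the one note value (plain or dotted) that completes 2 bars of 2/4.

2 bars of 2/4 = 8 eighth notes.
Working in eighth notes: eighth = 1; eighth = 1; eighth = 1; eighth note = 1.
Total: 1 + 1 + 1 + 1 = 4.
Remaining: 8 − 4 = 4 eighth notes, which is a half note.

half note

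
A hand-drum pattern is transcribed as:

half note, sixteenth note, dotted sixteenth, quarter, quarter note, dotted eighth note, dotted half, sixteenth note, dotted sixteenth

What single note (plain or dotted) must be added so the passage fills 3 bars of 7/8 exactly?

dotted quarter note

3 bars of 7/8 = 84 thirty-second notes.
Working in thirty-second notes: half note = 16; sixteenth note = 2; dotted sixteenth = 3; quarter = 8; quarter note = 8; dotted eighth note = 6; dotted half = 24; sixteenth note = 2; dotted sixteenth = 3.
Altogether 16 + 2 + 3 + 8 + 8 + 6 + 24 + 2 + 3 = 72.
Remaining: 84 − 72 = 12 thirty-second notes, which is a dotted quarter note.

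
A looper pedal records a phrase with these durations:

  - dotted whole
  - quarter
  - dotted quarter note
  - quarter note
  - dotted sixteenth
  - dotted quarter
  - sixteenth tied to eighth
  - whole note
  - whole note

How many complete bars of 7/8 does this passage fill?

One bar of 7/8 = 28 thirty-second notes.
Express everything in thirty-second notes: dotted whole = 48; quarter = 8; dotted quarter note = 12; quarter note = 8; dotted sixteenth = 3; dotted quarter = 12; sixteenth tied to eighth (sixteenth + eighth) = 6; whole note = 32; whole note = 32.
Adding: 48 + 8 + 12 + 8 + 3 + 12 + 6 + 32 + 32 = 161.
161 ÷ 28 = 5 complete bars with 21 left over.

5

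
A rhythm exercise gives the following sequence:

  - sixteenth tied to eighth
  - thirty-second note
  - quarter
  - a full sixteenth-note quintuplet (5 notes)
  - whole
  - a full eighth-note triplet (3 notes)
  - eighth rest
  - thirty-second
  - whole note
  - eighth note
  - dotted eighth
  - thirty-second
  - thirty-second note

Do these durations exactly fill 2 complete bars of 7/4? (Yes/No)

Yes

One bar of 7/4 = 56 thirty-second notes, so 2 bars = 112.
In thirty-second notes: sixteenth tied to eighth (sixteenth + eighth) = 6; thirty-second note = 1; quarter = 8; a full sixteenth-note quintuplet (5 notes) (five quintuplet sixteenths span one quarter) = 8; whole = 32; a full eighth-note triplet (3 notes) (three triplet eighths span one quarter) = 8; eighth rest = 4; thirty-second = 1; whole note = 32; eighth note = 4; dotted eighth = 6; thirty-second = 1; thirty-second note = 1.
Total: 6 + 1 + 8 + 8 + 32 + 8 + 4 + 1 + 32 + 4 + 6 + 1 + 1 = 112.
112 equals 112, so the answer is Yes.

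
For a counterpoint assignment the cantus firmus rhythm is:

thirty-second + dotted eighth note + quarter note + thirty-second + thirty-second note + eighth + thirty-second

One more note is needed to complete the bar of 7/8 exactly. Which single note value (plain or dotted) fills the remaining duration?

The bar of 7/8 = 28 thirty-second notes.
Working in thirty-second notes: thirty-second = 1; dotted eighth note = 6; quarter note = 8; thirty-second = 1; thirty-second note = 1; eighth = 4; thirty-second = 1.
Altogether 1 + 6 + 8 + 1 + 1 + 4 + 1 = 22.
Remaining: 28 − 22 = 6 thirty-second notes, which is a dotted eighth note.

dotted eighth note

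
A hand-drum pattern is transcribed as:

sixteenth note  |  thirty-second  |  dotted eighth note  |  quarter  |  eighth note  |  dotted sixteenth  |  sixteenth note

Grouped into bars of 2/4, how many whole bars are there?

1

One bar of 2/4 = 16 thirty-second notes.
Convert each value to thirty-second notes: sixteenth note = 2; thirty-second = 1; dotted eighth note = 6; quarter = 8; eighth note = 4; dotted sixteenth = 3; sixteenth note = 2.
Adding: 2 + 1 + 6 + 8 + 4 + 3 + 2 = 26.
26 ÷ 16 = 1 complete bar with 10 left over.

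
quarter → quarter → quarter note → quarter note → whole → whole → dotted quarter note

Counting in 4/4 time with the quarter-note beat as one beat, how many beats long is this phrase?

13.5

One quarter-note beat = 2 eighth notes.
Convert each value to eighth notes: quarter = 2; quarter = 2; quarter note = 2; quarter note = 2; whole = 8; whole = 8; dotted quarter note = 3.
Sum: 2 + 2 + 2 + 2 + 8 + 8 + 3 = 27.
27 ÷ 2 = 13.5 beats.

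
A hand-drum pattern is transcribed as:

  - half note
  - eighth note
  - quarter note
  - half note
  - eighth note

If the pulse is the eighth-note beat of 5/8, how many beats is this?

One eighth-note beat = 2 sixteenth notes.
Express everything in sixteenth notes: half note = 8; eighth note = 2; quarter note = 4; half note = 8; eighth note = 2.
Altogether 8 + 2 + 4 + 8 + 2 = 24.
24 ÷ 2 = 12 beats.

12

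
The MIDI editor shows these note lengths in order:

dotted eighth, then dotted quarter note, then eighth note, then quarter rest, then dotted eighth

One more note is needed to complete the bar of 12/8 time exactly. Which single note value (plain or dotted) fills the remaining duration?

The bar of 12/8 = 24 sixteenth notes.
Convert each value to sixteenth notes: dotted eighth = 3; dotted quarter note = 6; eighth note = 2; quarter rest = 4; dotted eighth = 3.
Total: 3 + 6 + 2 + 4 + 3 = 18.
Remaining: 24 − 18 = 6 sixteenth notes, which is a dotted quarter note.

dotted quarter note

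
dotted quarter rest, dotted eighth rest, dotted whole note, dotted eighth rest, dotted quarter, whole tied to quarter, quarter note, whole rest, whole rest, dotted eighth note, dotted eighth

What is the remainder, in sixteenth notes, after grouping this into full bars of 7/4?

One bar of 7/4 = 28 sixteenth notes.
Express everything in sixteenth notes: dotted quarter rest = 6; dotted eighth rest = 3; dotted whole note = 24; dotted eighth rest = 3; dotted quarter = 6; whole tied to quarter (whole + quarter) = 20; quarter note = 4; whole rest = 16; whole rest = 16; dotted eighth note = 3; dotted eighth = 3.
Total: 6 + 3 + 24 + 3 + 6 + 20 + 4 + 16 + 16 + 3 + 3 = 104.
104 ÷ 28 = 3 complete bars with 20 sixteenth notes remaining.

20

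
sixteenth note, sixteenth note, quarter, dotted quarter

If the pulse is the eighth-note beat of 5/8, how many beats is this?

6

One eighth-note beat = 2 sixteenth notes.
Each duration in sixteenth notes: sixteenth note = 1; sixteenth note = 1; quarter = 4; dotted quarter = 6.
Total: 1 + 1 + 4 + 6 = 12.
12 ÷ 2 = 6 beats.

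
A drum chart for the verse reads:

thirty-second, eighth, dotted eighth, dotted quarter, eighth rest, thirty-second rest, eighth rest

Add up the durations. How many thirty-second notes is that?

32

Each duration in thirty-second notes: thirty-second = 1; eighth = 4; dotted eighth = 6; dotted quarter = 12; eighth rest = 4; thirty-second rest = 1; eighth rest = 4.
Altogether 1 + 4 + 6 + 12 + 4 + 1 + 4 = 32 thirty-second notes.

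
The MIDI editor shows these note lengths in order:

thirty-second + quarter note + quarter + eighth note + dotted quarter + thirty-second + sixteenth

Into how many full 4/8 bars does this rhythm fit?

One bar of 4/8 = 16 thirty-second notes.
Working in thirty-second notes: thirty-second = 1; quarter note = 8; quarter = 8; eighth note = 4; dotted quarter = 12; thirty-second = 1; sixteenth = 2.
Adding: 1 + 8 + 8 + 4 + 12 + 1 + 2 = 36.
36 ÷ 16 = 2 complete bars with 4 left over.

2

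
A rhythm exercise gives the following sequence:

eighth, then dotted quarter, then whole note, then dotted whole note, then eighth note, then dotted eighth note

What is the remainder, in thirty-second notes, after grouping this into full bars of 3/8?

10

One bar of 3/8 = 6 sixteenth notes.
In sixteenth notes: eighth = 2; dotted quarter = 6; whole note = 16; dotted whole note = 24; eighth note = 2; dotted eighth note = 3.
Total: 2 + 6 + 16 + 24 + 2 + 3 = 53.
53 ÷ 6 = 8 complete bars with 5 sixteenth notes remaining = 10 thirty-second notes.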